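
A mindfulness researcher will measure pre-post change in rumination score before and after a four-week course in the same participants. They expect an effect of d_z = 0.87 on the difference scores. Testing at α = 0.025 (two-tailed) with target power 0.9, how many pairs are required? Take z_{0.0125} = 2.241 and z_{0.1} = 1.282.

n = 17 pairs

For a paired (one-sample on differences) test: n = ((z_{α/2} + z_β) / d)².
z_{α/2} + z_β = 2.241 + 1.282 = 3.523.
n = (3.523 / 0.87)² = 4.049² = 16.40.
Round up.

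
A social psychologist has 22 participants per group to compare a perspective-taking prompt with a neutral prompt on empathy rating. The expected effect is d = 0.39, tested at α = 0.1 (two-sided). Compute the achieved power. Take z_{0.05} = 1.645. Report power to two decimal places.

For two equal groups, power = Φ(d·√(n/2) − z_{α/2}).
d·√(n/2) = 0.39 × √(22/2) = 0.39 × 3.317 = 1.293.
z_β = 1.293 − 1.645 = -0.352.
Power = Φ(-0.352) = 0.363.

power ≈ 0.36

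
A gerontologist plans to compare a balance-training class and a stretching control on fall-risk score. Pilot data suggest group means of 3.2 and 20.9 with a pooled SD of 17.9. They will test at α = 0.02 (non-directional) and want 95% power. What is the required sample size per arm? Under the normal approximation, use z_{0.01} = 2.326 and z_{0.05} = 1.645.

n = 33 per group

Cohen's d = |M₁ − M₂| / SD_pooled = |3.2 − 20.9| / 17.9 = 17.7 / 17.9 = 0.989.
For two independent groups with equal n: n = 2·((z_{α/2} + z_β) / d)².
z_{α/2} + z_β = 2.326 + 1.645 = 3.971.
n = 2 × (3.971 / 0.989)² = 2 × 4.015² = 2 × 16.12 = 32.2.
Round up to the next whole participant.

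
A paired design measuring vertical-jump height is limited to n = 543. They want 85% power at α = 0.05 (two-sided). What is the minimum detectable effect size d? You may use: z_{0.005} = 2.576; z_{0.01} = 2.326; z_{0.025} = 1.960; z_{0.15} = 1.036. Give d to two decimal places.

d_min ≈ 0.13

For a single sample (or paired design) of n = 543: d_min = (z_{α/2} + z_β)/√n.
z-sum = 1.960 + 1.036 = 2.996.
d_min = 2.996 / √543 = 2.996 / 23.302 = 0.129.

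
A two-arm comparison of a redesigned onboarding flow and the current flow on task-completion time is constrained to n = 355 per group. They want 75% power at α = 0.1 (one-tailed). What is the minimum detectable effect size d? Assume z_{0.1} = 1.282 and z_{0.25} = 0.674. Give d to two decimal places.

For two independent groups of n = 355 each: d_min = (z_{α} + z_β)·√(2/n).
z-sum = 1.282 + 0.674 = 1.956.
d_min = 1.956 × √(2/355) = 1.956 × 0.0751 = 0.147.

d_min ≈ 0.15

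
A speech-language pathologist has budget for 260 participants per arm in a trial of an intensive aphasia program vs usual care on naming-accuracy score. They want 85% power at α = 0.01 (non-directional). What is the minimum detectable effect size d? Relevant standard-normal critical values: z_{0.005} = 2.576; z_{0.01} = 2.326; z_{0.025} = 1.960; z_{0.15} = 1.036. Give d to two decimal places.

For two independent groups of n = 260 each: d_min = (z_{α/2} + z_β)·√(2/n).
z-sum = 2.576 + 1.036 = 3.612.
d_min = 3.612 × √(2/260) = 3.612 × 0.0877 = 0.317.

d_min ≈ 0.32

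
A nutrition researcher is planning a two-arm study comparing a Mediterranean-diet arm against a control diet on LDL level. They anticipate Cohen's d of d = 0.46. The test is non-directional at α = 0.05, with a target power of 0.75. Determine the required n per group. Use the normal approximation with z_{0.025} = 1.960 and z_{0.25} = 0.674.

For two independent groups with equal n: n = 2·((z_{α/2} + z_β) / d)².
z_{α/2} + z_β = 1.960 + 0.674 = 2.634.
n = 2 × (2.634 / 0.46)² = 2 × 5.726² = 2 × 32.79 = 65.6.
Round up to the next whole participant.

n = 66 per group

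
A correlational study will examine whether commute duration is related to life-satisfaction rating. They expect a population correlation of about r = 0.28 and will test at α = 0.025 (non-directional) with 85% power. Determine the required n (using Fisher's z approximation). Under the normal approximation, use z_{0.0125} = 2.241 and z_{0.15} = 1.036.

n = 133

Fisher's z: C = ½·ln((1+r)/(1−r)) = ½·ln(1.7778) = 0.2877.
n = ((z_{α/2} + z_β)/C)² + 3.
(2.241 + 1.036) / 0.2877 = 3.277 / 0.2877 = 11.390.
n = 11.390² + 3 = 129.74 + 3 = 132.7.
Round up.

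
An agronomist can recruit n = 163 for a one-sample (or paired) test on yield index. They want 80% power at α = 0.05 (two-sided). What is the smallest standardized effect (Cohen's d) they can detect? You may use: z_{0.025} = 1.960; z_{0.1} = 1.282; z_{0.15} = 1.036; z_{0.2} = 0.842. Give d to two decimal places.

d_min ≈ 0.22

For a single sample (or paired design) of n = 163: d_min = (z_{α/2} + z_β)/√n.
z-sum = 1.960 + 0.842 = 2.802.
d_min = 2.802 / √163 = 2.802 / 12.767 = 0.219.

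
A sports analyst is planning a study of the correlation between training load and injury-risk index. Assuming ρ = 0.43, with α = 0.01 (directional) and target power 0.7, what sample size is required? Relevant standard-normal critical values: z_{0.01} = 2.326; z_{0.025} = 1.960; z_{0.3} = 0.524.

Fisher's z: C = ½·ln((1+r)/(1−r)) = ½·ln(2.5088) = 0.4599.
n = ((z_{α} + z_β)/C)² + 3.
(2.326 + 0.524) / 0.4599 = 2.850 / 0.4599 = 6.197.
n = 6.197² + 3 = 38.40 + 3 = 41.4.
Round up.

n = 42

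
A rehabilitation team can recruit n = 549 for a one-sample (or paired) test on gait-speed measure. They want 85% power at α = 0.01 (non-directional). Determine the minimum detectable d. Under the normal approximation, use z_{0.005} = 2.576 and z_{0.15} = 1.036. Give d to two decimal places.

For a single sample (or paired design) of n = 549: d_min = (z_{α/2} + z_β)/√n.
z-sum = 2.576 + 1.036 = 3.612.
d_min = 3.612 / √549 = 3.612 / 23.431 = 0.154.

d_min ≈ 0.15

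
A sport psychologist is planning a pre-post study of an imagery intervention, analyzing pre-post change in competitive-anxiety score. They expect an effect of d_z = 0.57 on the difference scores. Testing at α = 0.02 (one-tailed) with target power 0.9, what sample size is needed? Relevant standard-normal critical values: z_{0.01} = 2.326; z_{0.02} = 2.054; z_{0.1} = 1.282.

n = 35 pairs

For a paired (one-sample on differences) test: n = ((z_{α} + z_β) / d)².
z_{α} + z_β = 2.054 + 1.282 = 3.336.
n = (3.336 / 0.57)² = 5.853² = 34.25.
Round up.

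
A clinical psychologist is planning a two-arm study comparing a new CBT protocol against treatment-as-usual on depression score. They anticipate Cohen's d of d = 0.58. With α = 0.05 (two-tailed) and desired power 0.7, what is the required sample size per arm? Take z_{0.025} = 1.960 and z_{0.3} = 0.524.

For two independent groups with equal n: n = 2·((z_{α/2} + z_β) / d)².
z_{α/2} + z_β = 1.960 + 0.524 = 2.484.
n = 2 × (2.484 / 0.58)² = 2 × 4.283² = 2 × 18.34 = 36.7.
Round up to the next whole participant.

n = 37 per group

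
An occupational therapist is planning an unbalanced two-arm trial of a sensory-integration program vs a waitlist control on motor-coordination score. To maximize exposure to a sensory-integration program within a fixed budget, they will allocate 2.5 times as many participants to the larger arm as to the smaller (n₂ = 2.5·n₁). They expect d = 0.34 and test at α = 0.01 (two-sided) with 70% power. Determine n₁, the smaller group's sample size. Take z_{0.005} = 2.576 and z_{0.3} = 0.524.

n₁ = 117

With allocation ratio k = n₂/n₁ = 2.5, Var(x̄₁−x̄₂) = σ²(1/n₁ + 1/(k·n₁)) = σ²·(k+1)/(k·n₁).
So n₁ = (1 + 1/k)·((z_{α/2} + z_β)/d)² = 1.400 × (3.100/0.34)².
n₁ = 1.400 × 83.13 = 116.4.
Round up: n₁ = 117, giving n₂ = ⌈2.5 × 117⌉ = ⌈292.5⌉ = 293.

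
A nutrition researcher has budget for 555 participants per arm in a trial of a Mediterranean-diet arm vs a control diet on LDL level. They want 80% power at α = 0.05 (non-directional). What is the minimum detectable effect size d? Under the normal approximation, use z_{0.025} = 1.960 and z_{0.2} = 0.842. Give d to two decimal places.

d_min ≈ 0.17

For two independent groups of n = 555 each: d_min = (z_{α/2} + z_β)·√(2/n).
z-sum = 1.960 + 0.842 = 2.802.
d_min = 2.802 × √(2/555) = 2.802 × 0.0600 = 0.168.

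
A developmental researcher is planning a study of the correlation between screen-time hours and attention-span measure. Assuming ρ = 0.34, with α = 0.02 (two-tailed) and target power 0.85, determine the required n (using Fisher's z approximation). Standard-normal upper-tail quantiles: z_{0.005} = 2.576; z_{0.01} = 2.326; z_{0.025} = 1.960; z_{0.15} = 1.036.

n = 94

Fisher's z: C = ½·ln((1+r)/(1−r)) = ½·ln(2.0303) = 0.3541.
n = ((z_{α/2} + z_β)/C)² + 3.
(2.326 + 1.036) / 0.3541 = 3.362 / 0.3541 = 9.494.
n = 9.494² + 3 = 90.15 + 3 = 93.1.
Round up.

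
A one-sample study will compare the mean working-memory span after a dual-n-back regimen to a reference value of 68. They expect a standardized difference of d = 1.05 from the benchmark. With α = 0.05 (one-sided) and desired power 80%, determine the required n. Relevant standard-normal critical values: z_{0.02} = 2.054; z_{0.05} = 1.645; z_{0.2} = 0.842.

For a one-sample test: n = ((z_{α} + z_β) / d)².
z_{α} + z_β = 1.645 + 0.842 = 2.487.
n = (2.487 / 1.05)² = 2.369² = 5.61.
Round up.

n = 6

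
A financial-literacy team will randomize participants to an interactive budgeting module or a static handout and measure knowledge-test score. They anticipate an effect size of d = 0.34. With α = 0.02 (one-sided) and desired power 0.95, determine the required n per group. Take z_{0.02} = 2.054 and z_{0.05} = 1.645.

For two independent groups with equal n: n = 2·((z_{α} + z_β) / d)².
z_{α} + z_β = 2.054 + 1.645 = 3.699.
n = 2 × (3.699 / 0.34)² = 2 × 10.879² = 2 × 118.36 = 236.7.
Round up to the next whole participant.

n = 237 per group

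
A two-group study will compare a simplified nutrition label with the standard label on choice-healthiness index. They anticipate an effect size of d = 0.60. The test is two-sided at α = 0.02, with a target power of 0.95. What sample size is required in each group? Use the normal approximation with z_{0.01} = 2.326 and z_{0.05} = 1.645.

For two independent groups with equal n: n = 2·((z_{α/2} + z_β) / d)².
z_{α/2} + z_β = 2.326 + 1.645 = 3.971.
n = 2 × (3.971 / 0.60)² = 2 × 6.618² = 2 × 43.80 = 87.6.
Round up to the next whole participant.

n = 88 per group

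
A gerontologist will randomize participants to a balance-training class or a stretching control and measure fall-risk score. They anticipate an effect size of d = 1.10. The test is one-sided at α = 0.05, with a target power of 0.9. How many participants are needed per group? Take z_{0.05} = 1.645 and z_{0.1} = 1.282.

n = 15 per group

For two independent groups with equal n: n = 2·((z_{α} + z_β) / d)².
z_{α} + z_β = 1.645 + 1.282 = 2.927.
n = 2 × (2.927 / 1.10)² = 2 × 2.661² = 2 × 7.08 = 14.2.
Round up to the next whole participant.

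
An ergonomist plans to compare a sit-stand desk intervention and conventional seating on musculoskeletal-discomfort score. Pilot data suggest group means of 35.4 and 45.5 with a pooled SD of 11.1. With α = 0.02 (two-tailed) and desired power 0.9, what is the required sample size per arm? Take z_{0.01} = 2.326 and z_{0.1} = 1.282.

Cohen's d = |M₁ − M₂| / SD_pooled = |35.4 − 45.5| / 11.1 = 10.1 / 11.1 = 0.910.
For two independent groups with equal n: n = 2·((z_{α/2} + z_β) / d)².
z_{α/2} + z_β = 2.326 + 1.282 = 3.608.
n = 2 × (3.608 / 0.910)² = 2 × 3.965² = 2 × 15.72 = 31.4.
Round up to the next whole participant.

n = 32 per group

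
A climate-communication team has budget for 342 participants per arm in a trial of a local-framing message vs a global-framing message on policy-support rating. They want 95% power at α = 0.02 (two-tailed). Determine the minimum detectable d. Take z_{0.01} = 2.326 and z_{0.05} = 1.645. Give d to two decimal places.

d_min ≈ 0.30

For two independent groups of n = 342 each: d_min = (z_{α/2} + z_β)·√(2/n).
z-sum = 2.326 + 1.645 = 3.971.
d_min = 3.971 × √(2/342) = 3.971 × 0.0765 = 0.304.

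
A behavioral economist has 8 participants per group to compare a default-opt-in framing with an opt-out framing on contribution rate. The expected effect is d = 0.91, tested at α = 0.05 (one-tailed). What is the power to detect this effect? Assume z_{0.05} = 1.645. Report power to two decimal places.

power ≈ 0.57

For two equal groups, power = Φ(d·√(n/2) − z_{α}).
d·√(n/2) = 0.91 × √(8/2) = 0.91 × 2.000 = 1.820.
z_β = 1.820 − 1.645 = 0.175.
Power = Φ(0.175) = 0.569.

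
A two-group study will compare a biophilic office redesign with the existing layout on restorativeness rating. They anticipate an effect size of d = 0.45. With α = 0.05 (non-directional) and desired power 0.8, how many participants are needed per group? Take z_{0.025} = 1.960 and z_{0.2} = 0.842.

n = 78 per group

For two independent groups with equal n: n = 2·((z_{α/2} + z_β) / d)².
z_{α/2} + z_β = 1.960 + 0.842 = 2.802.
n = 2 × (2.802 / 0.45)² = 2 × 6.227² = 2 × 38.77 = 77.5.
Round up to the next whole participant.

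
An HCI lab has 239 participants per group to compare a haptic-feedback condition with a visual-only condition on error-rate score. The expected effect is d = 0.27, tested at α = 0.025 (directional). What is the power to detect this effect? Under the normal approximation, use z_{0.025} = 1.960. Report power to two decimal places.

For two equal groups, power = Φ(d·√(n/2) − z_{α}).
d·√(n/2) = 0.27 × √(239/2) = 0.27 × 10.932 = 2.952.
z_β = 2.952 − 1.960 = 0.992.
Power = Φ(0.992) = 0.839.

power ≈ 0.84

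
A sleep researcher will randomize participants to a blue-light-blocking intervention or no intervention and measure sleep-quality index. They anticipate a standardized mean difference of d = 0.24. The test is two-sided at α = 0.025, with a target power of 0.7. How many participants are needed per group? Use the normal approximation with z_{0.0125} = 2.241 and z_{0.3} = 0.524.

n = 266 per group

For two independent groups with equal n: n = 2·((z_{α/2} + z_β) / d)².
z_{α/2} + z_β = 2.241 + 0.524 = 2.765.
n = 2 × (2.765 / 0.24)² = 2 × 11.521² = 2 × 132.73 = 265.5.
Round up to the next whole participant.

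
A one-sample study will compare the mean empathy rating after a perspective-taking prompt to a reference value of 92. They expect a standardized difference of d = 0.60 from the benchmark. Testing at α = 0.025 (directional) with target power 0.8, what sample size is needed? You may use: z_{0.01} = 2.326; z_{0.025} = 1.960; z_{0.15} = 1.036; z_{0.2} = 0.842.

For a one-sample test: n = ((z_{α} + z_β) / d)².
z_{α} + z_β = 1.960 + 0.842 = 2.802.
n = (2.802 / 0.60)² = 4.670² = 21.81.
Round up.

n = 22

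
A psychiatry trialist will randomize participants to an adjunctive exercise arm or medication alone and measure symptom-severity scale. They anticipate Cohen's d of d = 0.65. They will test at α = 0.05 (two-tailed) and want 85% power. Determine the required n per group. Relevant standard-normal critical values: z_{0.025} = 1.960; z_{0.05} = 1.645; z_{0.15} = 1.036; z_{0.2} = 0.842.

For two independent groups with equal n: n = 2·((z_{α/2} + z_β) / d)².
z_{α/2} + z_β = 1.960 + 1.036 = 2.996.
n = 2 × (2.996 / 0.65)² = 2 × 4.609² = 2 × 21.25 = 42.5.
Round up to the next whole participant.

n = 43 per group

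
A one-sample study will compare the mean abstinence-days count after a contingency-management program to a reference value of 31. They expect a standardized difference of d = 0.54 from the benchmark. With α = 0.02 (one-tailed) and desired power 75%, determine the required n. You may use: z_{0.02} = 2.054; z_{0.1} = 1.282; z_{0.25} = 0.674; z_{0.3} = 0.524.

n = 26

For a one-sample test: n = ((z_{α} + z_β) / d)².
z_{α} + z_β = 2.054 + 0.674 = 2.728.
n = (2.728 / 0.54)² = 5.052² = 25.52.
Round up.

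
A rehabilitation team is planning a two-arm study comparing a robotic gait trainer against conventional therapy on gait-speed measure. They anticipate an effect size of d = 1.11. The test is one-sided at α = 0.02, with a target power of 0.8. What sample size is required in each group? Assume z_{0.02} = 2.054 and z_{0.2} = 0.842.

n = 14 per group

For two independent groups with equal n: n = 2·((z_{α} + z_β) / d)².
z_{α} + z_β = 2.054 + 0.842 = 2.896.
n = 2 × (2.896 / 1.11)² = 2 × 2.609² = 2 × 6.81 = 13.6.
Round up to the next whole participant.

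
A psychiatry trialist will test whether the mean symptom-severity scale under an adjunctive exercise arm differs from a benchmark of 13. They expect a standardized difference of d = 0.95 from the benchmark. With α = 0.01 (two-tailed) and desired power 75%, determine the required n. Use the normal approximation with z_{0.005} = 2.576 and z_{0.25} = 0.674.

For a one-sample test: n = ((z_{α/2} + z_β) / d)².
z_{α/2} + z_β = 2.576 + 0.674 = 3.250.
n = (3.250 / 0.95)² = 3.421² = 11.70.
Round up.

n = 12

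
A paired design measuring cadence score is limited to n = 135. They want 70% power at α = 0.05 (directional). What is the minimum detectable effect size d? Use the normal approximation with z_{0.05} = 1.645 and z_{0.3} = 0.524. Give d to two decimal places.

d_min ≈ 0.19

For a single sample (or paired design) of n = 135: d_min = (z_{α} + z_β)/√n.
z-sum = 1.645 + 0.524 = 2.169.
d_min = 2.169 / √135 = 2.169 / 11.619 = 0.187.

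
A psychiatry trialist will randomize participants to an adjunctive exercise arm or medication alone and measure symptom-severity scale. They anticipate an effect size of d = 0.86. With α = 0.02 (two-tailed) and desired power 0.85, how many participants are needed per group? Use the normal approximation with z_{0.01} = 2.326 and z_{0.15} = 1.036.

For two independent groups with equal n: n = 2·((z_{α/2} + z_β) / d)².
z_{α/2} + z_β = 2.326 + 1.036 = 3.362.
n = 2 × (3.362 / 0.86)² = 2 × 3.909² = 2 × 15.28 = 30.6.
Round up to the next whole participant.

n = 31 per group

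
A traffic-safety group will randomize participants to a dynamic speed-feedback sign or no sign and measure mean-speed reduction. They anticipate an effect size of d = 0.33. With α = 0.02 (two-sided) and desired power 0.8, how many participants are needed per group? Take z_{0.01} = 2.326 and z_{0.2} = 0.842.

For two independent groups with equal n: n = 2·((z_{α/2} + z_β) / d)².
z_{α/2} + z_β = 2.326 + 0.842 = 3.168.
n = 2 × (3.168 / 0.33)² = 2 × 9.600² = 2 × 92.16 = 184.3.
Round up to the next whole participant.

n = 185 per group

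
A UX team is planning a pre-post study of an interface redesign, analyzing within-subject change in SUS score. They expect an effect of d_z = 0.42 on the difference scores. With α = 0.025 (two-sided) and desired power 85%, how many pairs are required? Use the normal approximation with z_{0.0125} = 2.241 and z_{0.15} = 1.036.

n = 61 pairs

For a paired (one-sample on differences) test: n = ((z_{α/2} + z_β) / d)².
z_{α/2} + z_β = 2.241 + 1.036 = 3.277.
n = (3.277 / 0.42)² = 7.802² = 60.88.
Round up.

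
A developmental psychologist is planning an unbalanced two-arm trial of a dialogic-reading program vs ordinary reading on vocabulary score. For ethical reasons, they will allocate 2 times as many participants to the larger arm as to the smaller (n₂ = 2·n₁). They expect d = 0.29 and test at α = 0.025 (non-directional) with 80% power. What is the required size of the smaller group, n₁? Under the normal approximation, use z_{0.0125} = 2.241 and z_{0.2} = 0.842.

With allocation ratio k = n₂/n₁ = 2, Var(x̄₁−x̄₂) = σ²(1/n₁ + 1/(k·n₁)) = σ²·(k+1)/(k·n₁).
So n₁ = (1 + 1/k)·((z_{α/2} + z_β)/d)² = 1.500 × (3.083/0.29)².
n₁ = 1.500 × 113.02 = 169.5.
Round up: n₁ = 170, giving n₂ = 2 × 170 = 340.

n₁ = 170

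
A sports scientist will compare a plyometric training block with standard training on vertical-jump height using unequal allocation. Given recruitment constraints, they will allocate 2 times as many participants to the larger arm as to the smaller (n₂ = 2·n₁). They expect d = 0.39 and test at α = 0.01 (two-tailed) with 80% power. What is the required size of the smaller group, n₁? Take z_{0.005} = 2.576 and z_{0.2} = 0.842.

n₁ = 116

With allocation ratio k = n₂/n₁ = 2, Var(x̄₁−x̄₂) = σ²(1/n₁ + 1/(k·n₁)) = σ²·(k+1)/(k·n₁).
So n₁ = (1 + 1/k)·((z_{α/2} + z_β)/d)² = 1.500 × (3.418/0.39)².
n₁ = 1.500 × 76.81 = 115.2.
Round up: n₁ = 116, giving n₂ = 2 × 116 = 232.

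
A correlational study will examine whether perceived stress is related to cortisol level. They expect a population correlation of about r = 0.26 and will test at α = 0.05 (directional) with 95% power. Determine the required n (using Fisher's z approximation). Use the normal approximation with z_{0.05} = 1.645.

Fisher's z: C = ½·ln((1+r)/(1−r)) = ½·ln(1.7027) = 0.2661.
n = ((z_{α} + z_β)/C)² + 3.
(1.645 + 1.645) / 0.2661 = 3.290 / 0.2661 = 12.364.
n = 12.364² + 3 = 152.86 + 3 = 155.9.
Round up.

n = 156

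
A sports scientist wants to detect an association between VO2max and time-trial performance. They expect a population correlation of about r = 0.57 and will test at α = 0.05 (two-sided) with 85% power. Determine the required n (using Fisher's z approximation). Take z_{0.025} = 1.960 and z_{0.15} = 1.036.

n = 25

Fisher's z: C = ½·ln((1+r)/(1−r)) = ½·ln(3.6512) = 0.6475.
n = ((z_{α/2} + z_β)/C)² + 3.
(1.960 + 1.036) / 0.6475 = 2.996 / 0.6475 = 4.627.
n = 4.627² + 3 = 21.41 + 3 = 24.4.
Round up.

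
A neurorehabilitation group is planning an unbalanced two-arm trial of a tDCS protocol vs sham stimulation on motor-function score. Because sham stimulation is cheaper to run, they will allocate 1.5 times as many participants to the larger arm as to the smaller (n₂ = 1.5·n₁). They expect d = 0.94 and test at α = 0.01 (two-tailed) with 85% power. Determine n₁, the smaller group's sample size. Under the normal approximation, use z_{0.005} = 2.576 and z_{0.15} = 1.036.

With allocation ratio k = n₂/n₁ = 1.5, Var(x̄₁−x̄₂) = σ²(1/n₁ + 1/(k·n₁)) = σ²·(k+1)/(k·n₁).
So n₁ = (1 + 1/k)·((z_{α/2} + z_β)/d)² = 1.667 × (3.612/0.94)².
n₁ = 1.667 × 14.77 = 24.6.
Round up: n₁ = 25, giving n₂ = ⌈1.5 × 25⌉ = ⌈37.5⌉ = 38.

n₁ = 25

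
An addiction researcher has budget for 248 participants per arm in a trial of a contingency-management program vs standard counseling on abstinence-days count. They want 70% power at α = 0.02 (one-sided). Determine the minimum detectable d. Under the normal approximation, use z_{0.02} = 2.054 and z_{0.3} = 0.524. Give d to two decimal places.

For two independent groups of n = 248 each: d_min = (z_{α} + z_β)·√(2/n).
z-sum = 2.054 + 0.524 = 2.578.
d_min = 2.578 × √(2/248) = 2.578 × 0.0898 = 0.232.

d_min ≈ 0.23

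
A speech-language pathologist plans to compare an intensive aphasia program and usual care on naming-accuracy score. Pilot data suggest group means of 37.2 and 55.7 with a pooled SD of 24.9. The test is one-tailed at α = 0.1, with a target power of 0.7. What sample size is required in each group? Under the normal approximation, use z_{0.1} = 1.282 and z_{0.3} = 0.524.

n = 12 per group

Cohen's d = |M₁ − M₂| / SD_pooled = |37.2 − 55.7| / 24.9 = 18.5 / 24.9 = 0.743.
For two independent groups with equal n: n = 2·((z_{α} + z_β) / d)².
z_{α} + z_β = 1.282 + 0.524 = 1.806.
n = 2 × (1.806 / 0.743)² = 2 × 2.431² = 2 × 5.91 = 11.8.
Round up to the next whole participant.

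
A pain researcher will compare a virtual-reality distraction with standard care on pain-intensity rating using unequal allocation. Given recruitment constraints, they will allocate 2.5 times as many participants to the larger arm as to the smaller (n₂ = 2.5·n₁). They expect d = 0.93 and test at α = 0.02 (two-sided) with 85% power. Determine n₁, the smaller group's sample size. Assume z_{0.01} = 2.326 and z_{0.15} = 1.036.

With allocation ratio k = n₂/n₁ = 2.5, Var(x̄₁−x̄₂) = σ²(1/n₁ + 1/(k·n₁)) = σ²·(k+1)/(k·n₁).
So n₁ = (1 + 1/k)·((z_{α/2} + z_β)/d)² = 1.400 × (3.362/0.93)².
n₁ = 1.400 × 13.07 = 18.3.
Round up: n₁ = 19, giving n₂ = ⌈2.5 × 19⌉ = ⌈47.5⌉ = 48.

n₁ = 19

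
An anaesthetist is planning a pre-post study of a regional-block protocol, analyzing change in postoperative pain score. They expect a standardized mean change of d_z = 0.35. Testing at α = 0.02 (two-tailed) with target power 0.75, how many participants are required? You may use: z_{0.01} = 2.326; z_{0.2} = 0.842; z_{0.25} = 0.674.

For a paired (one-sample on differences) test: n = ((z_{α/2} + z_β) / d)².
z_{α/2} + z_β = 2.326 + 0.674 = 3.000.
n = (3.000 / 0.35)² = 8.571² = 73.47.
Round up.

n = 74 pairs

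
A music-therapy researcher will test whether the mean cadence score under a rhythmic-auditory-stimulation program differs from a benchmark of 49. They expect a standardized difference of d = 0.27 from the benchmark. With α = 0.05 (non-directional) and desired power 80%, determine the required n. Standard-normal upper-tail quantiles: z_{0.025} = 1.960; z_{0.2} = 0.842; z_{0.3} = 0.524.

For a one-sample test: n = ((z_{α/2} + z_β) / d)².
z_{α/2} + z_β = 1.960 + 0.842 = 2.802.
n = (2.802 / 0.27)² = 10.378² = 107.70.
Round up.

n = 108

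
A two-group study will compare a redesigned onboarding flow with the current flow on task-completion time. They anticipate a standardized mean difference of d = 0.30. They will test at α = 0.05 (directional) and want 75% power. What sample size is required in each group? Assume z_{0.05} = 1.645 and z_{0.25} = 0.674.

For two independent groups with equal n: n = 2·((z_{α} + z_β) / d)².
z_{α} + z_β = 1.645 + 0.674 = 2.319.
n = 2 × (2.319 / 0.30)² = 2 × 7.730² = 2 × 59.75 = 119.5.
Round up to the next whole participant.

n = 120 per group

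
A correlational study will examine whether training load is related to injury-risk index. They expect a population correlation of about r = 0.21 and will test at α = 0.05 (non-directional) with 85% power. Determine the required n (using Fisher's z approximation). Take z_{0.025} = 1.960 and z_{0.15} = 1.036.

n = 201

Fisher's z: C = ½·ln((1+r)/(1−r)) = ½·ln(1.5316) = 0.2132.
n = ((z_{α/2} + z_β)/C)² + 3.
(1.960 + 1.036) / 0.2132 = 2.996 / 0.2132 = 14.053.
n = 14.053² + 3 = 197.47 + 3 = 200.5.
Round up.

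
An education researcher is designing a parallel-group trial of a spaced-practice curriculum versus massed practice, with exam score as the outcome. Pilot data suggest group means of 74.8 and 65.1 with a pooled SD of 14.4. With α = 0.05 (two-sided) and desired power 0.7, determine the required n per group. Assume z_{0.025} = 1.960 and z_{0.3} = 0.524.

Cohen's d = |M₁ − M₂| / SD_pooled = |74.8 − 65.1| / 14.4 = 9.7 / 14.4 = 0.674.
For two independent groups with equal n: n = 2·((z_{α/2} + z_β) / d)².
z_{α/2} + z_β = 1.960 + 0.524 = 2.484.
n = 2 × (2.484 / 0.674)² = 2 × 3.685² = 2 × 13.58 = 27.2.
Round up to the next whole participant.

n = 28 per group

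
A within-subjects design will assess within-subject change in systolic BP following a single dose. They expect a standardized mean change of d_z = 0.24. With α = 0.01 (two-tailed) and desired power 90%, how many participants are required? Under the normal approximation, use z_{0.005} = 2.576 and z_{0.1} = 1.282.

n = 259 pairs

For a paired (one-sample on differences) test: n = ((z_{α/2} + z_β) / d)².
z_{α/2} + z_β = 2.576 + 1.282 = 3.858.
n = (3.858 / 0.24)² = 16.075² = 258.41.
Round up.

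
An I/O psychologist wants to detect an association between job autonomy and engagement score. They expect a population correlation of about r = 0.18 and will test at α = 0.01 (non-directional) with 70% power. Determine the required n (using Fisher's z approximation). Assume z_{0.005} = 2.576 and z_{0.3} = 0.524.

n = 294

Fisher's z: C = ½·ln((1+r)/(1−r)) = ½·ln(1.4390) = 0.1820.
n = ((z_{α/2} + z_β)/C)² + 3.
(2.576 + 0.524) / 0.1820 = 3.100 / 0.1820 = 17.033.
n = 17.033² + 3 = 290.12 + 3 = 293.1.
Round up.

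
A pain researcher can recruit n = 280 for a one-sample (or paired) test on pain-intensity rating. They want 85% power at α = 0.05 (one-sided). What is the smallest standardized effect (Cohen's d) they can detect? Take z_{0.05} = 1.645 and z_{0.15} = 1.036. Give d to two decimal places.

d_min ≈ 0.16

For a single sample (or paired design) of n = 280: d_min = (z_{α} + z_β)/√n.
z-sum = 1.645 + 1.036 = 2.681.
d_min = 2.681 / √280 = 2.681 / 16.733 = 0.160.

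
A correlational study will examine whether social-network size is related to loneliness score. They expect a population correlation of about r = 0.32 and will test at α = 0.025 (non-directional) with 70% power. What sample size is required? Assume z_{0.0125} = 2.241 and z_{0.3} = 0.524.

Fisher's z: C = ½·ln((1+r)/(1−r)) = ½·ln(1.9412) = 0.3316.
n = ((z_{α/2} + z_β)/C)² + 3.
(2.241 + 0.524) / 0.3316 = 2.765 / 0.3316 = 8.338.
n = 8.338² + 3 = 69.53 + 3 = 72.5.
Round up.

n = 73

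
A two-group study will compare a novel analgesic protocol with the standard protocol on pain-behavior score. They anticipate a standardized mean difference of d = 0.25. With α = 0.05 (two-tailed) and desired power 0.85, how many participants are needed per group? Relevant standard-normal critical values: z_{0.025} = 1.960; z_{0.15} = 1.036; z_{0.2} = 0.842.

For two independent groups with equal n: n = 2·((z_{α/2} + z_β) / d)².
z_{α/2} + z_β = 1.960 + 1.036 = 2.996.
n = 2 × (2.996 / 0.25)² = 2 × 11.984² = 2 × 143.62 = 287.2.
Round up to the next whole participant.

n = 288 per group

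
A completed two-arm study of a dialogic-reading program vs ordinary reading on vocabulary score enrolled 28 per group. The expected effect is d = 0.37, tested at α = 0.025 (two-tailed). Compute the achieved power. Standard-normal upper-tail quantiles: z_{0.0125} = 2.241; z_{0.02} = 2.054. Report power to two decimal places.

power ≈ 0.20

For two equal groups, power = Φ(d·√(n/2) − z_{α/2}).
d·√(n/2) = 0.37 × √(28/2) = 0.37 × 3.742 = 1.384.
z_β = 1.384 − 2.241 = -0.857.
Power = Φ(-0.857) = 0.196.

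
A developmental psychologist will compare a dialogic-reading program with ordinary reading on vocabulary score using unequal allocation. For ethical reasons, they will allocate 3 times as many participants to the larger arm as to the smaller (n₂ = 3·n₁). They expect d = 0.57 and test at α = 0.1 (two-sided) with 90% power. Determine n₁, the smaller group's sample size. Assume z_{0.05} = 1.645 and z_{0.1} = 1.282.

With allocation ratio k = n₂/n₁ = 3, Var(x̄₁−x̄₂) = σ²(1/n₁ + 1/(k·n₁)) = σ²·(k+1)/(k·n₁).
So n₁ = (1 + 1/k)·((z_{α/2} + z_β)/d)² = 1.333 × (2.927/0.57)².
n₁ = 1.333 × 26.37 = 35.2.
Round up: n₁ = 36, giving n₂ = 3 × 36 = 108.

n₁ = 36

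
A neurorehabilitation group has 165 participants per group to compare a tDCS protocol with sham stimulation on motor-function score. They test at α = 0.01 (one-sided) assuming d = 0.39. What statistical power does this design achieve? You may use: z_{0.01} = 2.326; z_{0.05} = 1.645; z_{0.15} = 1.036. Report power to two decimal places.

power ≈ 0.89

For two equal groups, power = Φ(d·√(n/2) − z_{α}).
d·√(n/2) = 0.39 × √(165/2) = 0.39 × 9.083 = 3.542.
z_β = 3.542 − 2.326 = 1.216.
Power = Φ(1.216) = 0.888.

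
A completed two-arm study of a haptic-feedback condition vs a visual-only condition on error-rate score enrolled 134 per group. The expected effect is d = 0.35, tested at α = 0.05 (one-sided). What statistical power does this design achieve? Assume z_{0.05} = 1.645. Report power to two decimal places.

power ≈ 0.89

For two equal groups, power = Φ(d·√(n/2) − z_{α}).
d·√(n/2) = 0.35 × √(134/2) = 0.35 × 8.185 = 2.865.
z_β = 2.865 − 1.645 = 1.220.
Power = Φ(1.220) = 0.889.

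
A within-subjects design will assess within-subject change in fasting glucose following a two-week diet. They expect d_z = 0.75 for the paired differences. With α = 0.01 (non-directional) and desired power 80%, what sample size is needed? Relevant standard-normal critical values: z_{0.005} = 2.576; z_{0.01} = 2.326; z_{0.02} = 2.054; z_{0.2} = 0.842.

For a paired (one-sample on differences) test: n = ((z_{α/2} + z_β) / d)².
z_{α/2} + z_β = 2.576 + 0.842 = 3.418.
n = (3.418 / 0.75)² = 4.557² = 20.77.
Round up.

n = 21 pairs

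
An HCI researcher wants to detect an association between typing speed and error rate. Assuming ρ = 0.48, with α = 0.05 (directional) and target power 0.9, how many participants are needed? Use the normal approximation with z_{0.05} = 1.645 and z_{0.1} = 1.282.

n = 35

Fisher's z: C = ½·ln((1+r)/(1−r)) = ½·ln(2.8462) = 0.5230.
n = ((z_{α} + z_β)/C)² + 3.
(1.645 + 1.282) / 0.5230 = 2.927 / 0.5230 = 5.597.
n = 5.597² + 3 = 31.32 + 3 = 34.3.
Round up.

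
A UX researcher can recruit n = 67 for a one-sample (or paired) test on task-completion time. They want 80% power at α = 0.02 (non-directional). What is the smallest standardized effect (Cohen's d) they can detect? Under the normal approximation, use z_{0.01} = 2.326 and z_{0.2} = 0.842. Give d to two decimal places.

d_min ≈ 0.39

For a single sample (or paired design) of n = 67: d_min = (z_{α/2} + z_β)/√n.
z-sum = 2.326 + 0.842 = 3.168.
d_min = 3.168 / √67 = 3.168 / 8.185 = 0.387.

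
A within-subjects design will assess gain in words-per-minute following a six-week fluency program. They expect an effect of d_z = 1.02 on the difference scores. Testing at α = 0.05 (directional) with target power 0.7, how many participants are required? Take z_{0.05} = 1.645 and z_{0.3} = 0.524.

n = 5 pairs

For a paired (one-sample on differences) test: n = ((z_{α} + z_β) / d)².
z_{α} + z_β = 1.645 + 0.524 = 2.169.
n = (2.169 / 1.02)² = 2.126² = 4.52.
Round up.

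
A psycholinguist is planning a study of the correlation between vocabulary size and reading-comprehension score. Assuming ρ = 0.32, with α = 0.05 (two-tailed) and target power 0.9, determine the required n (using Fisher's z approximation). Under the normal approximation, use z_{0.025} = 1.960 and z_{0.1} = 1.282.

Fisher's z: C = ½·ln((1+r)/(1−r)) = ½·ln(1.9412) = 0.3316.
n = ((z_{α/2} + z_β)/C)² + 3.
(1.960 + 1.282) / 0.3316 = 3.242 / 0.3316 = 9.777.
n = 9.777² + 3 = 95.59 + 3 = 98.6.
Round up.

n = 99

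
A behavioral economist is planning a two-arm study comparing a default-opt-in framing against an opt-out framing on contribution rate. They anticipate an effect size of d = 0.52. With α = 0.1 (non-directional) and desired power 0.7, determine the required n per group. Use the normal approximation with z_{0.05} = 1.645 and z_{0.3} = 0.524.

n = 35 per group

For two independent groups with equal n: n = 2·((z_{α/2} + z_β) / d)².
z_{α/2} + z_β = 1.645 + 0.524 = 2.169.
n = 2 × (2.169 / 0.52)² = 2 × 4.171² = 2 × 17.40 = 34.8.
Round up to the next whole participant.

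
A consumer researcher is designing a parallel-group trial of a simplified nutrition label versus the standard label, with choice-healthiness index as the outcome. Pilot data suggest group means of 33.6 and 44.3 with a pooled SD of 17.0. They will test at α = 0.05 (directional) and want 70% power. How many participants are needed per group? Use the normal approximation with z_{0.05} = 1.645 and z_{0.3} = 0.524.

n = 24 per group

Cohen's d = |M₁ − M₂| / SD_pooled = |33.6 − 44.3| / 17.0 = 10.7 / 17.0 = 0.629.
For two independent groups with equal n: n = 2·((z_{α} + z_β) / d)².
z_{α} + z_β = 1.645 + 0.524 = 2.169.
n = 2 × (2.169 / 0.629)² = 2 × 3.448² = 2 × 11.89 = 23.8.
Round up to the next whole participant.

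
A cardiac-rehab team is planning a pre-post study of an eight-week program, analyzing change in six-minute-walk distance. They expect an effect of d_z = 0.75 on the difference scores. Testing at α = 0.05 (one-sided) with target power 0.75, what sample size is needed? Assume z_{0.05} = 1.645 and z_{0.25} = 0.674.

For a paired (one-sample on differences) test: n = ((z_{α} + z_β) / d)².
z_{α} + z_β = 1.645 + 0.674 = 2.319.
n = (2.319 / 0.75)² = 3.092² = 9.56.
Round up.

n = 10 pairs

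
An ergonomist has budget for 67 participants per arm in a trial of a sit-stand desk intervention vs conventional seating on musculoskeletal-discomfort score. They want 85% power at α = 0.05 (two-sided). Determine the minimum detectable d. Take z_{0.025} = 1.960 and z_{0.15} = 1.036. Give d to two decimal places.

For two independent groups of n = 67 each: d_min = (z_{α/2} + z_β)·√(2/n).
z-sum = 1.960 + 1.036 = 2.996.
d_min = 2.996 × √(2/67) = 2.996 × 0.1728 = 0.518.

d_min ≈ 0.52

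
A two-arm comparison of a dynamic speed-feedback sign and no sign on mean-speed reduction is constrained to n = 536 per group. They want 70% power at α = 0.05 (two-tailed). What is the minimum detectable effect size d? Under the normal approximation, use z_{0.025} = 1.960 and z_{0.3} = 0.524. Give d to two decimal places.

d_min ≈ 0.15

For two independent groups of n = 536 each: d_min = (z_{α/2} + z_β)·√(2/n).
z-sum = 1.960 + 0.524 = 2.484.
d_min = 2.484 × √(2/536) = 2.484 × 0.0611 = 0.152.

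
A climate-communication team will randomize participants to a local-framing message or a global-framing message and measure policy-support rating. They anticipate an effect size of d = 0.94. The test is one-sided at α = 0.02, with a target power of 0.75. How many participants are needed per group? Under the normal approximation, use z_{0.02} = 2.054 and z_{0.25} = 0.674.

For two independent groups with equal n: n = 2·((z_{α} + z_β) / d)².
z_{α} + z_β = 2.054 + 0.674 = 2.728.
n = 2 × (2.728 / 0.94)² = 2 × 2.902² = 2 × 8.42 = 16.8.
Round up to the next whole participant.

n = 17 per group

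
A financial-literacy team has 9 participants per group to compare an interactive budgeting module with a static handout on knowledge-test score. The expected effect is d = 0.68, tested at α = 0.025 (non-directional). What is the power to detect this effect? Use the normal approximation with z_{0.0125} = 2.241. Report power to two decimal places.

For two equal groups, power = Φ(d·√(n/2) − z_{α/2}).
d·√(n/2) = 0.68 × √(9/2) = 0.68 × 2.121 = 1.442.
z_β = 1.442 − 2.241 = -0.799.
Power = Φ(-0.799) = 0.212.

power ≈ 0.21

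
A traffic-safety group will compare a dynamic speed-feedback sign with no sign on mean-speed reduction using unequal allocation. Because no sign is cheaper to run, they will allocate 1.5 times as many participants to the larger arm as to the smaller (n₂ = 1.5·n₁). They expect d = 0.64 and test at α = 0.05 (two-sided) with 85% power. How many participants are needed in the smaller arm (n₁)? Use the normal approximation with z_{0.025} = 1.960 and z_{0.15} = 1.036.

n₁ = 37

With allocation ratio k = n₂/n₁ = 1.5, Var(x̄₁−x̄₂) = σ²(1/n₁ + 1/(k·n₁)) = σ²·(k+1)/(k·n₁).
So n₁ = (1 + 1/k)·((z_{α/2} + z_β)/d)² = 1.667 × (2.996/0.64)².
n₁ = 1.667 × 21.91 = 36.5.
Round up: n₁ = 37, giving n₂ = ⌈1.5 × 37⌉ = ⌈55.5⌉ = 56.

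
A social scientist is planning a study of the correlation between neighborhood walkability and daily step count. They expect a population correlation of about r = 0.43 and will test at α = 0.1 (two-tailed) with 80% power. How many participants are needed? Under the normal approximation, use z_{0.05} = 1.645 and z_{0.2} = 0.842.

n = 33

Fisher's z: C = ½·ln((1+r)/(1−r)) = ½·ln(2.5088) = 0.4599.
n = ((z_{α/2} + z_β)/C)² + 3.
(1.645 + 0.842) / 0.4599 = 2.487 / 0.4599 = 5.408.
n = 5.408² + 3 = 29.24 + 3 = 32.2.
Round up.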